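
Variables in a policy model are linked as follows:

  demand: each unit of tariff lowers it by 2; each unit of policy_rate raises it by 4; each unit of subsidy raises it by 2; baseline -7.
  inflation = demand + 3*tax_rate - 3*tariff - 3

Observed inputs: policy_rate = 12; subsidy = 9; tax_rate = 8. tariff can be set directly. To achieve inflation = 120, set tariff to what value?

tariff = -8

Substituting into the demand equation gives demand = -2*tariff + 59.
So inflation = -5*tariff + 80.
Solve -5*tariff + 80 = 120: tariff = (120 - 80) / -5 = -8.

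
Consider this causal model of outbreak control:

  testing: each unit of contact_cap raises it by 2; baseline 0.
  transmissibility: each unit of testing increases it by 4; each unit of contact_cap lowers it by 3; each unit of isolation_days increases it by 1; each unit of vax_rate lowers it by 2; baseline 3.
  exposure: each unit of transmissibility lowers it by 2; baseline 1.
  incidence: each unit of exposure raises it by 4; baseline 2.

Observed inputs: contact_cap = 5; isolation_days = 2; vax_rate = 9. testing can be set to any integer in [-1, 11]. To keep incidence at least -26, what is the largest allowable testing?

testing = 8

Intervening on testing fixes its value directly, overriding its dependence on contact_cap.
Substituting into the transmissibility equation gives transmissibility = 4*testing - 28.
Substituting into the exposure equation gives exposure = -8*testing + 57.
Substituting into the incidence equation gives incidence = -32*testing + 230.
Require -32*testing + 230 ≥ -26, so testing ≤ 8.
The largest integer in [-1, 11] satisfying this is 8.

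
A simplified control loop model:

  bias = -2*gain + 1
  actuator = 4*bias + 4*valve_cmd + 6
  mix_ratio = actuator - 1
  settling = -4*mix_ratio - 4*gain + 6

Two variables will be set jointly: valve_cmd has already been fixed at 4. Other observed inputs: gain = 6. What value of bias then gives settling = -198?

bias = 6

With valve_cmd held at 4:
Intervening on bias fixes its value directly, overriding its dependence on gain.
Substituting into the actuator equation gives actuator = 4*bias + 22.
mix_ratio becomes 4*bias + 21.
Substituting into the settling equation gives settling = -16*bias - 102.
Solve -16*bias - 102 = -198: bias = (-198 + 102) / -16 = 6.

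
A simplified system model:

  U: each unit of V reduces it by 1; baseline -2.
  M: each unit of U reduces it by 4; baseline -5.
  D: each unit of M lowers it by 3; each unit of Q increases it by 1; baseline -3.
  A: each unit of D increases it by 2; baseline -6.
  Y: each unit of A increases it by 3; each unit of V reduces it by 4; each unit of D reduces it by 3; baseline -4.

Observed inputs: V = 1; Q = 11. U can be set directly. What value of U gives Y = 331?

U = 8

Intervening on U fixes its value directly, overriding its dependence on V.
Substituting into the D equation gives D = 12*U + 23.
Substituting into the A equation gives A = 24*U + 40.
Substituting into the Y equation gives Y = 36*U + 43.
Solve 36*U + 43 = 331: U = (331 - 43) / 36 = 8.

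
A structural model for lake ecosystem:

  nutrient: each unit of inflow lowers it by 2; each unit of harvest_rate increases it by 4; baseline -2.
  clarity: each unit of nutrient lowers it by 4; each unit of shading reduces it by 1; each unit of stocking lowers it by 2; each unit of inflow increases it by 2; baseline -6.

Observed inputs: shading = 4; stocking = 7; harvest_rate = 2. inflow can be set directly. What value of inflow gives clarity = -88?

inflow = -4

Substituting into the nutrient equation gives nutrient = -2*inflow + 6.
Substituting into the clarity equation gives clarity = 10*inflow - 48.
Solve 10*inflow - 48 = -88: inflow = (-88 + 48) / 10 = -4.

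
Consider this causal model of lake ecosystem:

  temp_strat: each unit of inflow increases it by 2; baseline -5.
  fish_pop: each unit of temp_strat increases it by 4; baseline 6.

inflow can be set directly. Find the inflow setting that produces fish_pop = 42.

Substituting into the fish_pop equation gives fish_pop = 8*inflow - 14.
Solve 8*inflow - 14 = 42: inflow = (42 + 14) / 8 = 7.

inflow = 7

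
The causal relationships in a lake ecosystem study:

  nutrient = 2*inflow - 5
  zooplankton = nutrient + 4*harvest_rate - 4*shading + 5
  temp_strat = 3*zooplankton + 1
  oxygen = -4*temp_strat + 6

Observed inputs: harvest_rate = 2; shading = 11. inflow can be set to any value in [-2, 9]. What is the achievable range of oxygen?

Substituting into the zooplankton equation gives zooplankton = 2*inflow - 36.
This gives temp_strat = 6*inflow - 107.
oxygen becomes -24*inflow + 434.
Linear in inflow, so extremes are at the endpoints: inflow = -2 gives oxygen = 482; inflow = 9 gives oxygen = 218.

218 to 482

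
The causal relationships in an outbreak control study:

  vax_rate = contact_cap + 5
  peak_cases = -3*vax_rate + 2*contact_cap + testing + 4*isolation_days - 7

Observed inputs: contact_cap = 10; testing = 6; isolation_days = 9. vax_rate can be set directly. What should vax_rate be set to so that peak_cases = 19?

vax_rate = 12

Intervening on vax_rate fixes its value directly, overriding its dependence on contact_cap.
Substituting into the peak_cases equation gives peak_cases = -3*vax_rate + 55.
Solve -3*vax_rate + 55 = 19: vax_rate = (19 - 55) / -3 = 12.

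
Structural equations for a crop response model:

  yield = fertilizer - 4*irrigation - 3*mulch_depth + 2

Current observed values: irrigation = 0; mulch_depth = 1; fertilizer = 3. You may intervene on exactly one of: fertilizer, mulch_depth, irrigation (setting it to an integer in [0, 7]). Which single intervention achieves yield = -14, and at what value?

set irrigation = 4

Intervening on fertilizer: yield = fertilizer - 1. Reaching -14 requires fertilizer = -13, outside [0, 7].
Intervening on mulch_depth: yield = -3*mulch_depth + 5. Reaching -14 requires mulch_depth = 19/3, not an integer.
Intervening on irrigation: with other inputs at their observed values, yield = -4*irrigation + 2. Solving for -14 gives irrigation = 4, within [0, 7].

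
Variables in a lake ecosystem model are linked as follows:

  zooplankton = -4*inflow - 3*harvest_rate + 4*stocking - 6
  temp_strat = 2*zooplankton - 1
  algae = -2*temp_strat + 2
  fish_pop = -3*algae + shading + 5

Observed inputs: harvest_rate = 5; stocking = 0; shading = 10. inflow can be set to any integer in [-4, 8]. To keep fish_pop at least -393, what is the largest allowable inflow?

Substituting into the zooplankton equation gives zooplankton = -4*inflow - 21.
So temp_strat = -8*inflow - 43.
Substituting into the algae equation gives algae = 16*inflow + 88.
Substituting into the fish_pop equation gives fish_pop = -48*inflow - 249.
Require -48*inflow - 249 ≥ -393, so inflow ≤ 3.
The largest integer in [-4, 8] satisfying this is 3.

inflow = 3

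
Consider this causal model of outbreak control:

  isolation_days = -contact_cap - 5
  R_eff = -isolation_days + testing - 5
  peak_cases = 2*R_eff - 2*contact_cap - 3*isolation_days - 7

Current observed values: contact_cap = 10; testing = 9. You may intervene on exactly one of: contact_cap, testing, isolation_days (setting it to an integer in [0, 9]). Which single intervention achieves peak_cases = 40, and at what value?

Intervening on contact_cap: peak_cases = 3*contact_cap + 26. Reaching 40 requires contact_cap = 14/3, not an integer.
Intervening on testing: with other inputs at their observed values, peak_cases = 2*testing + 38. Solving for 40 gives testing = 1, within [0, 9].
Intervening on isolation_days: peak_cases = -5*isolation_days - 19. Reaching 40 requires isolation_days = -59/5, not an integer.

set testing = 1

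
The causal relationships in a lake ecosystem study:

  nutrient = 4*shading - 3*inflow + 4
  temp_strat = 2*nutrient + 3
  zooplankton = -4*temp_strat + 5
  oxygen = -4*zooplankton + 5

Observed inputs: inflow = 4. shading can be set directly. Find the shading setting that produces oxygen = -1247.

shading = -8

Substituting into the nutrient equation gives nutrient = 4*shading - 8.
So temp_strat = 8*shading - 13.
Substituting into the zooplankton equation gives zooplankton = -32*shading + 57.
This gives oxygen = 128*shading - 223.
Solve 128*shading - 223 = -1247: shading = (-1247 + 223) / 128 = -8.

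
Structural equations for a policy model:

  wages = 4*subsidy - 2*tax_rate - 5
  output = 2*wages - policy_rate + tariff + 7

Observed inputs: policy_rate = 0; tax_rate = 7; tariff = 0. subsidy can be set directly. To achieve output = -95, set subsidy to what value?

Substituting into the wages equation gives wages = 4*subsidy - 19.
Substituting into the output equation gives output = 8*subsidy - 31.
Solve 8*subsidy - 31 = -95: subsidy = (-95 + 31) / 8 = -8.

subsidy = -8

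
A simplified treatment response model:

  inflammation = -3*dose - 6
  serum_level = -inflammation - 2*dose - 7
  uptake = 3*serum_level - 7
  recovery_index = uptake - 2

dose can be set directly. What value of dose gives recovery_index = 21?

dose = 11

Substituting into the serum_level equation gives serum_level = dose - 1.
Substituting into the uptake equation gives uptake = 3*dose - 10.
recovery_index becomes 3*dose - 12.
Solve 3*dose - 12 = 21: dose = (21 + 12) / 3 = 11.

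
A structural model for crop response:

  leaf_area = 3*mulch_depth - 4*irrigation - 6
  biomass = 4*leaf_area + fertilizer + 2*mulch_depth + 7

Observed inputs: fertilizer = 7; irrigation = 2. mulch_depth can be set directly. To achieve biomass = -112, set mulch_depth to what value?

mulch_depth = -5

Substituting into the leaf_area equation gives leaf_area = 3*mulch_depth - 14.
Substituting into the biomass equation gives biomass = 14*mulch_depth - 42.
Solve 14*mulch_depth - 42 = -112: mulch_depth = (-112 + 42) / 14 = -5.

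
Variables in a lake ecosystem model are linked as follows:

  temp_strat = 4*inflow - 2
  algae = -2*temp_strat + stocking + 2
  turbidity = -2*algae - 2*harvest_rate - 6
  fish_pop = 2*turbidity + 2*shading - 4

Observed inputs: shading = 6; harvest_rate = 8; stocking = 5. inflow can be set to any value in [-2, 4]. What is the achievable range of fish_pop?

Substituting into the algae equation gives algae = -8*inflow + 11.
So turbidity = 16*inflow - 44.
So fish_pop = 32*inflow - 80.
Linear in inflow, so extremes are at the endpoints: inflow = -2 gives fish_pop = -144; inflow = 4 gives fish_pop = 48.

-144 to 48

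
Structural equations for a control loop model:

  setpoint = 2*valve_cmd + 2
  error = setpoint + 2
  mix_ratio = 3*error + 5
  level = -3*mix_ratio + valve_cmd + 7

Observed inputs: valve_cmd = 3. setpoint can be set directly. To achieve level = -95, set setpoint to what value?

setpoint = 8

Intervening on setpoint fixes its value directly, overriding its dependence on valve_cmd.
Substituting into the mix_ratio equation gives mix_ratio = 3*setpoint + 11.
level becomes -9*setpoint - 23.
Solve -9*setpoint - 23 = -95: setpoint = (-95 + 23) / -9 = 8.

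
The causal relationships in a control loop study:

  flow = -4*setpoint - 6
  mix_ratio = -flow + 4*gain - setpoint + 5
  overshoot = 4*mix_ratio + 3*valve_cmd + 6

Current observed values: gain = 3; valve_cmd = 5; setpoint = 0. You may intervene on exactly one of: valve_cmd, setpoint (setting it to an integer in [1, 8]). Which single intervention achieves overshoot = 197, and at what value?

Intervening on valve_cmd: overshoot = 3*valve_cmd + 98. Reaching 197 requires valve_cmd = 33, outside [1, 8].
Intervening on setpoint: with other inputs at their observed values, overshoot = 12*setpoint + 113. Solving for 197 gives setpoint = 7, within [1, 8].

set setpoint = 7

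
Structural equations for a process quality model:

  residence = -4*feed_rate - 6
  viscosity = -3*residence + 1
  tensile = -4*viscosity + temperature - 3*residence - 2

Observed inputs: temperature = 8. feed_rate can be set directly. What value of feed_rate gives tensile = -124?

feed_rate = 2

Substituting into the viscosity equation gives viscosity = 12*feed_rate + 19.
Substituting into the tensile equation gives tensile = -36*feed_rate - 52.
Solve -36*feed_rate - 52 = -124: feed_rate = (-124 + 52) / -36 = 2.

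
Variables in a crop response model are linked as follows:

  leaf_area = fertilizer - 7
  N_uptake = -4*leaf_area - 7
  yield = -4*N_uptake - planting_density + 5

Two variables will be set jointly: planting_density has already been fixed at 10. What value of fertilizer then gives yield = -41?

fertilizer = 3

With planting_density held at 10:
Substituting into the N_uptake equation gives N_uptake = -4*fertilizer + 21.
Substituting into the yield equation gives yield = 16*fertilizer - 89.
Solve 16*fertilizer - 89 = -41: fertilizer = (-41 + 89) / 16 = 3.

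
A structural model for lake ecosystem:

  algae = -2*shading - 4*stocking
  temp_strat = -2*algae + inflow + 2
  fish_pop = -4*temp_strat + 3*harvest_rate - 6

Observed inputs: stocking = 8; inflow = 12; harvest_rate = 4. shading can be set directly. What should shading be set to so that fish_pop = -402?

shading = 6

Substituting into the algae equation gives algae = -2*shading - 32.
This gives temp_strat = 4*shading + 78.
fish_pop becomes -16*shading - 306.
Solve -16*shading - 306 = -402: shading = (-402 + 306) / -16 = 6.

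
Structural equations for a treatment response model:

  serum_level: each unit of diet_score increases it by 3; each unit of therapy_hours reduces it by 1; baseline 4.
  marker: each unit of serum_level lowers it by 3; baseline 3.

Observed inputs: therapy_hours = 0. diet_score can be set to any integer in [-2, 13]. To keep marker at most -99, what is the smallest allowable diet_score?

Substituting into the serum_level equation gives serum_level = 3*diet_score + 4.
This gives marker = -9*diet_score - 9.
Require -9*diet_score - 9 ≤ -99, so diet_score ≥ 10.
The smallest integer in [-2, 13] satisfying this is 10.

diet_score = 10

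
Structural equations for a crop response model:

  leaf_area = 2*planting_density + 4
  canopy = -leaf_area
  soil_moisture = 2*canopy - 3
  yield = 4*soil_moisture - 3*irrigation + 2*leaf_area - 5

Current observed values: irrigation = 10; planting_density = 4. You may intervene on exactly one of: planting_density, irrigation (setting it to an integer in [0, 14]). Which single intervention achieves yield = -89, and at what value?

Intervening on planting_density: yield = -12*planting_density - 71. Reaching -89 requires planting_density = 3/2, not an integer.
Intervening on irrigation: with other inputs at their observed values, yield = -3*irrigation - 89. Solving for -89 gives irrigation = 0, within [0, 14].

set irrigation = 0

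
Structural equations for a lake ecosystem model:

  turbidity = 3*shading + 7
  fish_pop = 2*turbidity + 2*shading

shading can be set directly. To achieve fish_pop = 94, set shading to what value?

shading = 10

Substituting into the fish_pop equation gives fish_pop = 8*shading + 14.
Solve 8*shading + 14 = 94: shading = (94 - 14) / 8 = 10.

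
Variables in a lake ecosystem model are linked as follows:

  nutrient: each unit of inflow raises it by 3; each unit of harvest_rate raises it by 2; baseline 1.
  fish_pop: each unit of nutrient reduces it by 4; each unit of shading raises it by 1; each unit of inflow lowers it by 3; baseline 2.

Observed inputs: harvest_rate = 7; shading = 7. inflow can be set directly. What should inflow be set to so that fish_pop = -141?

Substituting into the nutrient equation gives nutrient = 3*inflow + 15.
So fish_pop = -15*inflow - 51.
Solve -15*inflow - 51 = -141: inflow = (-141 + 51) / -15 = 6.

inflow = 6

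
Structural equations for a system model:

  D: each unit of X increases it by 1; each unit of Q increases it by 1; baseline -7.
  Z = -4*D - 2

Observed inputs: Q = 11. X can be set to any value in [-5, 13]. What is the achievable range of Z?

-70 to 2

Substituting into the D equation gives D = X + 4.
Substituting into the Z equation gives Z = -4*X - 18.
Linear in X, so extremes are at the endpoints: X = -5 gives Z = 2; X = 13 gives Z = -70.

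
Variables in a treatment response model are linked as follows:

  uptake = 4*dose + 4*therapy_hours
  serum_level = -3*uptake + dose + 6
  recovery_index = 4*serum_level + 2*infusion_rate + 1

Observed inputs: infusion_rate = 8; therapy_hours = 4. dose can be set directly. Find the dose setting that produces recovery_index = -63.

dose = -2

Substituting into the uptake equation gives uptake = 4*dose + 16.
Substituting into the serum_level equation gives serum_level = -11*dose - 42.
Substituting into the recovery_index equation gives recovery_index = -44*dose - 151.
Solve -44*dose - 151 = -63: dose = (-63 + 151) / -44 = -2.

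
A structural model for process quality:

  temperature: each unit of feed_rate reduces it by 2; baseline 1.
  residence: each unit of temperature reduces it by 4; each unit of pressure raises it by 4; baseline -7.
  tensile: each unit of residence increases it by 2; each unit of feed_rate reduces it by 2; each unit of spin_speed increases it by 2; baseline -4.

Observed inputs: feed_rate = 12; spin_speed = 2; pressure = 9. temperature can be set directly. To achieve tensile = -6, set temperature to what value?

Intervening on temperature fixes its value directly, overriding its dependence on feed_rate.
Substituting into the residence equation gives residence = -4*temperature + 29.
tensile becomes -8*temperature + 34.
Solve -8*temperature + 34 = -6: temperature = (-6 - 34) / -8 = 5.

temperature = 5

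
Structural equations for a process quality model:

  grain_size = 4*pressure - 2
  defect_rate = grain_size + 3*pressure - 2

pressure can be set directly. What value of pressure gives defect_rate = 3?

pressure = 1

Substituting into the defect_rate equation gives defect_rate = 7*pressure - 4.
Solve 7*pressure - 4 = 3: pressure = (3 + 4) / 7 = 1.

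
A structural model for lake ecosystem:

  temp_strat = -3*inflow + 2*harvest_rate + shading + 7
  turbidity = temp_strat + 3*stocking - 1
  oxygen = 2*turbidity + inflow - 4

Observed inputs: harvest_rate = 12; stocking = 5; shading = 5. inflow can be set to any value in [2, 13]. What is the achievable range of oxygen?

31 to 86

Substituting into the temp_strat equation gives temp_strat = -3*inflow + 36.
Substituting into the turbidity equation gives turbidity = -3*inflow + 50.
Substituting into the oxygen equation gives oxygen = -5*inflow + 96.
Linear in inflow, so extremes are at the endpoints: inflow = 2 gives oxygen = 86; inflow = 13 gives oxygen = 31.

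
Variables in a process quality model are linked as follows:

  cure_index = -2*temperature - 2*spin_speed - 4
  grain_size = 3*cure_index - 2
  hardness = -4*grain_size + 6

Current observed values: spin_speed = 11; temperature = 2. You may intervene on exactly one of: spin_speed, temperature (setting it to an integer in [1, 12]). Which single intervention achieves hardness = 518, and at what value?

set temperature = 8

Intervening on spin_speed: hardness = 24*spin_speed + 110. Reaching 518 requires spin_speed = 17, outside [1, 12].
Intervening on temperature: with other inputs at their observed values, hardness = 24*temperature + 326. Solving for 518 gives temperature = 8, within [1, 12].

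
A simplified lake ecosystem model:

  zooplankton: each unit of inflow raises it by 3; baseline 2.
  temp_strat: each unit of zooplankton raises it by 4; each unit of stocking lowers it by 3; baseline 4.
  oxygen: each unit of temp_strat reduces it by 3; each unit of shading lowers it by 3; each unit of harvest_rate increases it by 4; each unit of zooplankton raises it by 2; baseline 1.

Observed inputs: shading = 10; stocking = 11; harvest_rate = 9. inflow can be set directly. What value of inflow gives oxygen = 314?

inflow = -8

Substituting into the temp_strat equation gives temp_strat = 12*inflow - 21.
oxygen becomes -30*inflow + 74.
Solve -30*inflow + 74 = 314: inflow = (314 - 74) / -30 = -8.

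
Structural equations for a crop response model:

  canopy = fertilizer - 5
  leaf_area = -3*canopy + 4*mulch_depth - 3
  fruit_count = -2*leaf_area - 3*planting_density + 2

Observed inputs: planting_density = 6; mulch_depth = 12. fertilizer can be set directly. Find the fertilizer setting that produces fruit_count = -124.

fertilizer = 2

Substituting into the leaf_area equation gives leaf_area = -3*fertilizer + 60.
So fruit_count = 6*fertilizer - 136.
Solve 6*fertilizer - 136 = -124: fertilizer = (-124 + 136) / 6 = 2.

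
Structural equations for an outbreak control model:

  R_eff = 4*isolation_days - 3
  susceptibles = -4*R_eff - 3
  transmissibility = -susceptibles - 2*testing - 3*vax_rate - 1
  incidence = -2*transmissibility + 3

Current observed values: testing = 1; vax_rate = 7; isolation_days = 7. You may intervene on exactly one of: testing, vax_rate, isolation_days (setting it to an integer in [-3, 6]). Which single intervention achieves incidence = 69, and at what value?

Intervening on testing: incidence = 4*testing - 159. Reaching 69 requires testing = 57, outside [-3, 6].
Intervening on vax_rate: incidence = 6*vax_rate - 197. Reaching 69 requires vax_rate = 133/3, not an integer.
Intervening on isolation_days: with other inputs at their observed values, incidence = -32*isolation_days + 69. Solving for 69 gives isolation_days = 0, within [-3, 6].

set isolation_days = 0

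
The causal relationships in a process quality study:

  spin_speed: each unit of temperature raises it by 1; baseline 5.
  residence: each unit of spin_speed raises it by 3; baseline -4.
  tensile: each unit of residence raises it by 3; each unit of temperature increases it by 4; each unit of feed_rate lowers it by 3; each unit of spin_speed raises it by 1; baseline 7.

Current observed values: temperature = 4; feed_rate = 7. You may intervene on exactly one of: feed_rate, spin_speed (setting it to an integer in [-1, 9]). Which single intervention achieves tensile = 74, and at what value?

set feed_rate = 9

Intervening on feed_rate: with other inputs at their observed values, tensile = -3*feed_rate + 101. Solving for 74 gives feed_rate = 9, within [-1, 9].
Intervening on spin_speed: tensile = 10*spin_speed - 10. Reaching 74 requires spin_speed = 42/5, not an integer.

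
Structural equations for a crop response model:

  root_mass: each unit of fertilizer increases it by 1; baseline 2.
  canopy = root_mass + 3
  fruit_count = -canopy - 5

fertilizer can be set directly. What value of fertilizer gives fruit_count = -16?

fertilizer = 6

Substituting into the canopy equation gives canopy = fertilizer + 5.
Substituting into the fruit_count equation gives fruit_count = -fertilizer - 10.
Solve -fertilizer - 10 = -16: fertilizer = (-16 + 10) / -1 = 6.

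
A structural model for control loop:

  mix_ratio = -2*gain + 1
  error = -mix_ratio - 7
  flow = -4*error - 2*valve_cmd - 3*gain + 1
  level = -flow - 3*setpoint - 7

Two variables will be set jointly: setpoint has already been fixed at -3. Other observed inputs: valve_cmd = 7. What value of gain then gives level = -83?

gain = -6

With setpoint held at -3:
Substituting into the error equation gives error = 2*gain - 8.
Substituting into the flow equation gives flow = -11*gain + 19.
Substituting into the level equation gives level = 11*gain - 17.
Solve 11*gain - 17 = -83: gain = (-83 + 17) / 11 = -6.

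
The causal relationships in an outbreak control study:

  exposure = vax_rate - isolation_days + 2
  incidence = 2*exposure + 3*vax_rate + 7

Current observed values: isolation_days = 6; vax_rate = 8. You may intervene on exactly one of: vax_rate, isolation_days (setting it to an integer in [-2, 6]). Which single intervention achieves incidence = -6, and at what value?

set vax_rate = -1

Intervening on vax_rate: with other inputs at their observed values, incidence = 5*vax_rate - 1. Solving for -6 gives vax_rate = -1, within [-2, 6].
Intervening on isolation_days: incidence = -2*isolation_days + 51. Reaching -6 requires isolation_days = 57/2, not an integer.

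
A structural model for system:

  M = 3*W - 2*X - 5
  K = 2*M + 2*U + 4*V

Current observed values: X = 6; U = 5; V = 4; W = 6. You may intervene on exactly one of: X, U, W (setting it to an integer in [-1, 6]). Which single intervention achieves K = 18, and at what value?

set U = 0

Intervening on X: K = -4*X + 52. Reaching 18 requires X = 17/2, not an integer.
Intervening on U: with other inputs at their observed values, K = 2*U + 18. Solving for 18 gives U = 0, within [-1, 6].
Intervening on W: K = 6*W - 8. Reaching 18 requires W = 13/3, not an integer.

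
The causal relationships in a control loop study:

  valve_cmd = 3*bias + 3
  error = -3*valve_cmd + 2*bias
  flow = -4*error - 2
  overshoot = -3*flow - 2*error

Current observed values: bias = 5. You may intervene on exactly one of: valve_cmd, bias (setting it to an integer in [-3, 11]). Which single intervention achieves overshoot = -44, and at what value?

set valve_cmd = 5

Intervening on valve_cmd: with other inputs at their observed values, overshoot = -30*valve_cmd + 106. Solving for -44 gives valve_cmd = 5, within [-3, 11].
Intervening on bias: overshoot = -70*bias - 84. Reaching -44 requires bias = -4/7, not an integer.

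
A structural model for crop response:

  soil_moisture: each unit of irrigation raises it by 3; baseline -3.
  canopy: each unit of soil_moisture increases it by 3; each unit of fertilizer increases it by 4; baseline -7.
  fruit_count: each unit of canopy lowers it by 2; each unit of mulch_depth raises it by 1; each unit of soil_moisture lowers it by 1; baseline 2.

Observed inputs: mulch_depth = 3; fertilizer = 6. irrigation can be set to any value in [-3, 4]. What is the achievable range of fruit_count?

Substituting into the canopy equation gives canopy = 9*irrigation + 8.
This gives fruit_count = -21*irrigation - 8.
Linear in irrigation, so extremes are at the endpoints: irrigation = -3 gives fruit_count = 55; irrigation = 4 gives fruit_count = -92.

-92 to 55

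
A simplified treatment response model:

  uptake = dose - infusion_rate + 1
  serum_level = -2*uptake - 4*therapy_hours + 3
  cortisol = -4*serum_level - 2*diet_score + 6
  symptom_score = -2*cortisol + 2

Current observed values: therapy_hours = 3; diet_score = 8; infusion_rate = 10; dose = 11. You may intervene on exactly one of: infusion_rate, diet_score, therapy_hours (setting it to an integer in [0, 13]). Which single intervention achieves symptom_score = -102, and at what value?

set diet_score = 3

Intervening on infusion_rate: symptom_score = 16*infusion_rate - 242. Reaching -102 requires infusion_rate = 35/4, not an integer.
Intervening on diet_score: with other inputs at their observed values, symptom_score = 4*diet_score - 114. Solving for -102 gives diet_score = 3, within [0, 13].
Intervening on therapy_hours: symptom_score = -32*therapy_hours + 14. Reaching -102 requires therapy_hours = 29/8, not an integer.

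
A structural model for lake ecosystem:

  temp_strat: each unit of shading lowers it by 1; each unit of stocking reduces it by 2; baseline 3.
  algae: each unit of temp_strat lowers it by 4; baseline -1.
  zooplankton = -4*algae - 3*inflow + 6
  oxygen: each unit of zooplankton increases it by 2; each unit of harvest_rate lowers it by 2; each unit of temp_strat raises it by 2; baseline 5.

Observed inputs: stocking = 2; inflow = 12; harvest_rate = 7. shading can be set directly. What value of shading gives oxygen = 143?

Substituting into the temp_strat equation gives temp_strat = -shading - 1.
Substituting into the algae equation gives algae = 4*shading + 3.
Substituting into the zooplankton equation gives zooplankton = -16*shading - 42.
Substituting into the oxygen equation gives oxygen = -34*shading - 95.
Solve -34*shading - 95 = 143: shading = (143 + 95) / -34 = -7.

shading = -7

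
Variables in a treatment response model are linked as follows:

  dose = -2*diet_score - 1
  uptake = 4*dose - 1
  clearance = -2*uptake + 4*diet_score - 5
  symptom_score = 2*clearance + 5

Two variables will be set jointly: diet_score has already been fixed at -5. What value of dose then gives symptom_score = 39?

With diet_score held at -5:
Intervening on dose fixes its value directly, overriding its dependence on diet_score.
Substituting into the clearance equation gives clearance = -8*dose - 23.
This gives symptom_score = -16*dose - 41.
Solve -16*dose - 41 = 39: dose = (39 + 41) / -16 = -5.

dose = -5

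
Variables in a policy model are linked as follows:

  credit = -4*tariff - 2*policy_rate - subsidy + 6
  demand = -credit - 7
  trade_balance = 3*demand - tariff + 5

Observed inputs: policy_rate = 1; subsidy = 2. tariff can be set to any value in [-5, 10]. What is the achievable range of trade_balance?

Substituting into the credit equation gives credit = -4*tariff + 2.
demand becomes 4*tariff - 9.
trade_balance becomes 11*tariff - 22.
Linear in tariff, so extremes are at the endpoints: tariff = -5 gives trade_balance = -77; tariff = 10 gives trade_balance = 88.

-77 to 88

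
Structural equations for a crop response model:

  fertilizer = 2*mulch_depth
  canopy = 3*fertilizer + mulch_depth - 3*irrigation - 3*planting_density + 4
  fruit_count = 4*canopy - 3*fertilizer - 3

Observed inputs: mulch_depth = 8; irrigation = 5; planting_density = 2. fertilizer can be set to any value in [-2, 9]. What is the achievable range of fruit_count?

-57 to 42

Intervening on fertilizer fixes its value directly, overriding its dependence on mulch_depth.
Substituting into the canopy equation gives canopy = 3*fertilizer - 9.
This gives fruit_count = 9*fertilizer - 39.
Linear in fertilizer, so extremes are at the endpoints: fertilizer = -2 gives fruit_count = -57; fertilizer = 9 gives fruit_count = 42.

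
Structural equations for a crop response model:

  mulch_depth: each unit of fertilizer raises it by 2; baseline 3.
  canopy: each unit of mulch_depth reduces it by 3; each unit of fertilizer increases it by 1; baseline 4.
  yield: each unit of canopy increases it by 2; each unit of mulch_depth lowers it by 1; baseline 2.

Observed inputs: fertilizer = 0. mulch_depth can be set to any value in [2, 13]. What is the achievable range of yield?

-81 to -4

Intervening on mulch_depth fixes its value directly, overriding its dependence on fertilizer.
Substituting into the canopy equation gives canopy = -3*mulch_depth + 4.
Substituting into the yield equation gives yield = -7*mulch_depth + 10.
Linear in mulch_depth, so extremes are at the endpoints: mulch_depth = 2 gives yield = -4; mulch_depth = 13 gives yield = -81.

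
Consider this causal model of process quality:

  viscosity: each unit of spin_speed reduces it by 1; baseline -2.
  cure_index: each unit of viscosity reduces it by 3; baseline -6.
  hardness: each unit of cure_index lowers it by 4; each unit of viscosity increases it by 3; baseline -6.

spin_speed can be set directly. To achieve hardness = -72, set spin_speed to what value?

Substituting into the cure_index equation gives cure_index = 3*spin_speed.
Substituting into the hardness equation gives hardness = -15*spin_speed - 12.
Solve -15*spin_speed - 12 = -72: spin_speed = (-72 + 12) / -15 = 4.

spin_speed = 4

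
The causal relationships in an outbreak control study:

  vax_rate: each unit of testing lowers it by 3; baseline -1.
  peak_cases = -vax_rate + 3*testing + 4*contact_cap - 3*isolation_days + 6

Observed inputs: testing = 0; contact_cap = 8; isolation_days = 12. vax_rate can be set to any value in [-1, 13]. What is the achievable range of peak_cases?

Intervening on vax_rate fixes its value directly, overriding its dependence on testing.
Substituting into the peak_cases equation gives peak_cases = -vax_rate + 2.
Linear in vax_rate, so extremes are at the endpoints: vax_rate = -1 gives peak_cases = 3; vax_rate = 13 gives peak_cases = -11.

-11 to 3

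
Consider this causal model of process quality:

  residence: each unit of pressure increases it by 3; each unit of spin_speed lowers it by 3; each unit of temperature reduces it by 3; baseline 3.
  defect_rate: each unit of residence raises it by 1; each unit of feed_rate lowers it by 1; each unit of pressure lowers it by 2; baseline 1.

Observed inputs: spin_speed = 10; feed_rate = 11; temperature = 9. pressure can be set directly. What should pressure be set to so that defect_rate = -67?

pressure = -3

Substituting into the residence equation gives residence = 3*pressure - 54.
Substituting into the defect_rate equation gives defect_rate = pressure - 64.
Solve pressure - 64 = -67: pressure = (-67 + 64) / 1 = -3.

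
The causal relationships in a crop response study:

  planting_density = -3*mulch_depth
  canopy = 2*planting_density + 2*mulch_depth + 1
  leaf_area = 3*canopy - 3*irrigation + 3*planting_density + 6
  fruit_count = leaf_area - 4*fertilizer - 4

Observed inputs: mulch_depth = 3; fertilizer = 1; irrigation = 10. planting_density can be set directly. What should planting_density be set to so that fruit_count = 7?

planting_density = 2

Intervening on planting_density fixes its value directly, overriding its dependence on mulch_depth.
Substituting into the canopy equation gives canopy = 2*planting_density + 7.
So leaf_area = 9*planting_density - 3.
Substituting into the fruit_count equation gives fruit_count = 9*planting_density - 11.
Solve 9*planting_density - 11 = 7: planting_density = (7 + 11) / 9 = 2.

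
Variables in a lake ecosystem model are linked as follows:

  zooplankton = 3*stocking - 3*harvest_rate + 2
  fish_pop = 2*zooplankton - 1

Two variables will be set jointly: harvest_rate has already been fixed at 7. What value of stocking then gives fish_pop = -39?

With harvest_rate held at 7:
Substituting into the zooplankton equation gives zooplankton = 3*stocking - 19.
fish_pop becomes 6*stocking - 39.
Solve 6*stocking - 39 = -39: stocking = (-39 + 39) / 6 = 0.

stocking = 0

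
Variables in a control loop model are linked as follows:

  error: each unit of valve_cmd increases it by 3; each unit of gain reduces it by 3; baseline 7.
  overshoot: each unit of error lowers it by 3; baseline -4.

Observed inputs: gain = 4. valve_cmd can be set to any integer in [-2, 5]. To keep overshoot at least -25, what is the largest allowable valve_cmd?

Substituting into the error equation gives error = 3*valve_cmd - 5.
This gives overshoot = -9*valve_cmd + 11.
Require -9*valve_cmd + 11 ≥ -25, so valve_cmd ≤ 4.
The largest integer in [-2, 5] satisfying this is 4.

valve_cmd = 4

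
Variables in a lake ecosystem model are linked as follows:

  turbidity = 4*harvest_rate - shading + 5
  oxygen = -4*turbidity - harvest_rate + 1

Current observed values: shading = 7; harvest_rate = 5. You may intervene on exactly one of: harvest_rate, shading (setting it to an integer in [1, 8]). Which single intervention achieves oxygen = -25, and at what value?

Intervening on harvest_rate: with other inputs at their observed values, oxygen = -17*harvest_rate + 9. Solving for -25 gives harvest_rate = 2, within [1, 8].
Intervening on shading: oxygen = 4*shading - 104. Reaching -25 requires shading = 79/4, not an integer.

set harvest_rate = 2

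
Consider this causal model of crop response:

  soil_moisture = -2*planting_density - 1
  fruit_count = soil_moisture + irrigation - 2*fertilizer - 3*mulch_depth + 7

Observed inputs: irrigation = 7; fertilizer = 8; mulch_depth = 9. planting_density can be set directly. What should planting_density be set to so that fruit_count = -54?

Substituting into the fruit_count equation gives fruit_count = -2*planting_density - 30.
Solve -2*planting_density - 30 = -54: planting_density = (-54 + 30) / -2 = 12.

planting_density = 12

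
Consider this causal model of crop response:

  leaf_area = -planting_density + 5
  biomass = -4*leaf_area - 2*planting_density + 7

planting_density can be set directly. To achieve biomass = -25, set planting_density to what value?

planting_density = -6

Substituting into the biomass equation gives biomass = 2*planting_density - 13.
Solve 2*planting_density - 13 = -25: planting_density = (-25 + 13) / 2 = -6.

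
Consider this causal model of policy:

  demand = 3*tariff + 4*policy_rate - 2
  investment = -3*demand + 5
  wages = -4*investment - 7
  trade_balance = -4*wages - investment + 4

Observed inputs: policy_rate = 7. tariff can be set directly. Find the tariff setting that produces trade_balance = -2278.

Substituting into the demand equation gives demand = 3*tariff + 26.
So investment = -9*tariff - 73.
wages becomes 36*tariff + 285.
Substituting into the trade_balance equation gives trade_balance = -135*tariff - 1063.
Solve -135*tariff - 1063 = -2278: tariff = (-2278 + 1063) / -135 = 9.

tariff = 9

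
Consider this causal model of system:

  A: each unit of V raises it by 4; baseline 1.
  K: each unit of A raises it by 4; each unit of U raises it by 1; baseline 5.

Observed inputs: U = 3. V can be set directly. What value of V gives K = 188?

Substituting into the K equation gives K = 16*V + 12.
Solve 16*V + 12 = 188: V = (188 - 12) / 16 = 11.

V = 11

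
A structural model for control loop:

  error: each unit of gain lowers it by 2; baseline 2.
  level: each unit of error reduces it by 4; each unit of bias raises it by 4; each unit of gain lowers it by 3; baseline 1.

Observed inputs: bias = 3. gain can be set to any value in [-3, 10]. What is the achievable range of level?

Substituting into the level equation gives level = 5*gain + 5.
Linear in gain, so extremes are at the endpoints: gain = -3 gives level = -10; gain = 10 gives level = 55.

-10 to 55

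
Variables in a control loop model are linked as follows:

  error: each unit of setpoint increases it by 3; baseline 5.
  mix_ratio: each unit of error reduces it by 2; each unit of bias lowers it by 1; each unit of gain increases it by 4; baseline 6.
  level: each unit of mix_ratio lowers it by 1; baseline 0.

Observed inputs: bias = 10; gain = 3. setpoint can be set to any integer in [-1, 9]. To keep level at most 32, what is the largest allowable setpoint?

setpoint = 5

Substituting into the mix_ratio equation gives mix_ratio = -6*setpoint - 2.
So level = 6*setpoint + 2.
Require 6*setpoint + 2 ≤ 32, so setpoint ≤ 5.
The largest integer in [-1, 9] satisfying this is 5.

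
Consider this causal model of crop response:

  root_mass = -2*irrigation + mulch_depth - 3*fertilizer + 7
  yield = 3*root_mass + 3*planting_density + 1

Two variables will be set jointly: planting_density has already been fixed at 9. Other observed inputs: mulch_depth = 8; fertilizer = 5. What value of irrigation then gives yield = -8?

irrigation = 6

With planting_density held at 9:
Substituting into the root_mass equation gives root_mass = -2*irrigation.
Substituting into the yield equation gives yield = -6*irrigation + 28.
Solve -6*irrigation + 28 = -8: irrigation = (-8 - 28) / -6 = 6.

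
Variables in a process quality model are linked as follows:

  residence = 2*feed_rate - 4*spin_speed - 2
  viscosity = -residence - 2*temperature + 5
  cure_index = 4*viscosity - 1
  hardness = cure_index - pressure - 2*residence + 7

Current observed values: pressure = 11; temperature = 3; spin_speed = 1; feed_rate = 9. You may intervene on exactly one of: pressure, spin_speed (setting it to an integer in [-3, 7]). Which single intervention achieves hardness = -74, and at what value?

Intervening on pressure: with other inputs at their observed values, hardness = -pressure - 70. Solving for -74 gives pressure = 4, within [-3, 7].
Intervening on spin_speed: hardness = 24*spin_speed - 105. Reaching -74 requires spin_speed = 31/24, not an integer.

set pressure = 4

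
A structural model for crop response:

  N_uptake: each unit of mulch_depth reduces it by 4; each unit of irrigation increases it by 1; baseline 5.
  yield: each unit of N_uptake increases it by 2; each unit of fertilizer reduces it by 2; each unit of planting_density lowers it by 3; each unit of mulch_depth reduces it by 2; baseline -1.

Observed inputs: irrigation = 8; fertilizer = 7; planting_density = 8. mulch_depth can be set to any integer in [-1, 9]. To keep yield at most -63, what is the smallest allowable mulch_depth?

mulch_depth = 5

Substituting into the N_uptake equation gives N_uptake = -4*mulch_depth + 13.
This gives yield = -10*mulch_depth - 13.
Require -10*mulch_depth - 13 ≤ -63, so mulch_depth ≥ 5.
The smallest integer in [-1, 9] satisfying this is 5.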